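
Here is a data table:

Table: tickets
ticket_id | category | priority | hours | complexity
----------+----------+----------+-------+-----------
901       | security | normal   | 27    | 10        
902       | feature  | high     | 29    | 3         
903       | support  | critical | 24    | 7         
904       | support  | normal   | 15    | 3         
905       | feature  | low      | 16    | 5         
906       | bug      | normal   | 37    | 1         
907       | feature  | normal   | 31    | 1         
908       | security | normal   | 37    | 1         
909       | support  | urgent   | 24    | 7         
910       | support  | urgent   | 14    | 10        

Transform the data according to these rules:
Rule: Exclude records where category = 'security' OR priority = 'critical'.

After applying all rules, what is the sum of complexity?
30

Step 1: Find records where category = 'security' OR priority = 'critical'
Step 2: 3 records match, summing to 18
Step 3: Original sum: 48
Step 4: Remaining sum = 48 - 18 = 30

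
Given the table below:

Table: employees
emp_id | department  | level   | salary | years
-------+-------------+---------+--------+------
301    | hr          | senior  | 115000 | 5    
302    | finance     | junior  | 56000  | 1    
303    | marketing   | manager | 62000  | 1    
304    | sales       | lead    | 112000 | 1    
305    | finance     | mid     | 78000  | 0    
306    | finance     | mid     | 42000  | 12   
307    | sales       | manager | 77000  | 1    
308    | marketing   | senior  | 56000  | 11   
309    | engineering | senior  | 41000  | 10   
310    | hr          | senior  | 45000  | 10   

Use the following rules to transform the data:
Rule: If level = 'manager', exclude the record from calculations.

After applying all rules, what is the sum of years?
50

Step 1: Identify records where level = 'manager'
Step 2: The excluded records sum to 2
Step 3: Original total years = 52
Step 4: Remaining total = 52 - 2 = 50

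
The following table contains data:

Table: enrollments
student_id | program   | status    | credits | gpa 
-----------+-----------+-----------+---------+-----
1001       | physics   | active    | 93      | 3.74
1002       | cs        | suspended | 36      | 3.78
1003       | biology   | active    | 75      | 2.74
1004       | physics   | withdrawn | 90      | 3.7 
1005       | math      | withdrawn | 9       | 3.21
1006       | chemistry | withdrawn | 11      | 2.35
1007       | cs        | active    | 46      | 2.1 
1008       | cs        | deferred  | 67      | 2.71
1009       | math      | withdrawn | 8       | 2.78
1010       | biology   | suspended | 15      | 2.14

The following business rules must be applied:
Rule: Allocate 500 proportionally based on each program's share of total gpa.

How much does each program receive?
biology: 83.42, chemistry: 40.17, cs: 146.84, math: 102.39, physics: 127.18

Step 1: Calculate total gpa = 29.25
Step 2: Calculate each program's proportion:
  biology: 4.88/29.25 = 16.68% → 83.42
  chemistry: 2.35/29.25 = 8.03% → 40.17
  cs: 8.59/29.25 = 29.37% → 146.84
  math: 5.99/29.25 = 20.48% → 102.39
  physics: 7.44/29.25 = 25.44% → 127.18
Step 3: Verify: sum of allocations ≈ 500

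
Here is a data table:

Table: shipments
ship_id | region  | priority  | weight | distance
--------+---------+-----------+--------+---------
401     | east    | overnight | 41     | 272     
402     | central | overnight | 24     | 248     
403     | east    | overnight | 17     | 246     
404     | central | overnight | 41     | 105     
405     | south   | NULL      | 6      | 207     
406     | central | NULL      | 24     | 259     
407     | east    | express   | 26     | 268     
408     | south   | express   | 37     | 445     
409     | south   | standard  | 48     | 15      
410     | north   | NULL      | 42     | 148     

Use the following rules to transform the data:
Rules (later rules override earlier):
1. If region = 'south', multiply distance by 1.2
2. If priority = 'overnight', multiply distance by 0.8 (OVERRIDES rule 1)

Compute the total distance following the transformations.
2172.2

Step 1: Rule 2 takes priority for records with priority = 'overnight'
  - 4 records: 871 × 0.8 = 696.8
Step 2: Rule 1 applies to remaining records with region = 'south'
  - 3 records: 667 × 1.2 = 800.4
Step 3: Other records unchanged: 675
Step 4: Final sum = 696.8 + 800.4 + 675 = 2172.2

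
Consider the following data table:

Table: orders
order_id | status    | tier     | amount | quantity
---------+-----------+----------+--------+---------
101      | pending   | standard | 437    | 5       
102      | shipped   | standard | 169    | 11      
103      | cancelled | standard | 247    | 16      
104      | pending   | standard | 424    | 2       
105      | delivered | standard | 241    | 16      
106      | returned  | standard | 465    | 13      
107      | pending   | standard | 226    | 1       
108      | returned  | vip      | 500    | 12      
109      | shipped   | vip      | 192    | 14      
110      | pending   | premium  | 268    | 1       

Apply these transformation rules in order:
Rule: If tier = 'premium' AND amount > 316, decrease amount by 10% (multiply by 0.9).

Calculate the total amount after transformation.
3169

Step 1: Find records where tier = 'premium' AND amount > 316
Step 2: 0 records match, summing to 0
Step 3: After multiplier: 0 × 0.9 = 0.0
Step 4: Unaffected records sum: 3169
Step 5: Final sum = 0.0 + 3169 = 3169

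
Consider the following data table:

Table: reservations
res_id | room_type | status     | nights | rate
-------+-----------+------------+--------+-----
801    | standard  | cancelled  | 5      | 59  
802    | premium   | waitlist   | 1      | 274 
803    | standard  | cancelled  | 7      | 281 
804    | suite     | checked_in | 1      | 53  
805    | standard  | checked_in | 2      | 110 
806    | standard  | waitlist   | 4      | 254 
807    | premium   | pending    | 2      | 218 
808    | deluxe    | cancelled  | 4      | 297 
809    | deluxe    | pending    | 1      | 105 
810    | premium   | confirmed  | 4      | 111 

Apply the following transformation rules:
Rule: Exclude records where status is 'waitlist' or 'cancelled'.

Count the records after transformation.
5

Step 1: Count records to exclude
  - 2 (waitlist) + 3 (cancelled) = 5 records
Step 2: Total records: 10
Step 3: Remaining = 10 - 5 = 5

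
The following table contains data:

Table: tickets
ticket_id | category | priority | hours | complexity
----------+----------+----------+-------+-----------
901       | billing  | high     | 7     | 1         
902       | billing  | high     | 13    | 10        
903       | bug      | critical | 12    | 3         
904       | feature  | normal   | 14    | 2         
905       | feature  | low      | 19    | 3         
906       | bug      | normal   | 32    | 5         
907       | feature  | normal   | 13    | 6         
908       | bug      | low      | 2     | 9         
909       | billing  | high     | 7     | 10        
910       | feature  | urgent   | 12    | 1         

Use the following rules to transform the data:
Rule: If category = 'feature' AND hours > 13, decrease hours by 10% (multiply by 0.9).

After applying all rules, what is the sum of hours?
127.7

Step 1: Find records where category = 'feature' AND hours > 13
Step 2: 2 records match, summing to 33
Step 3: After multiplier: 33 × 0.9 = 29.7
Step 4: Unaffected records sum: 98
Step 5: Final sum = 29.7 + 98 = 127.7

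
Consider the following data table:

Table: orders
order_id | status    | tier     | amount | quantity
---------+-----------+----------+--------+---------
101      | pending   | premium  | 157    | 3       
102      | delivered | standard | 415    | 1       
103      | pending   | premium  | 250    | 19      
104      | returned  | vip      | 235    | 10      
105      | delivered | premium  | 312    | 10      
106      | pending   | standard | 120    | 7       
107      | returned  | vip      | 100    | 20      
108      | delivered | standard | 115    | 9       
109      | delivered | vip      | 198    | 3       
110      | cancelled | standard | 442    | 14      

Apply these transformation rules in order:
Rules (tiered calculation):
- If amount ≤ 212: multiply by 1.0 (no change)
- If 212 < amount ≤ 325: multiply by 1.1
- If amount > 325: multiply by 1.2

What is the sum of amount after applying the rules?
2595.1

Step 1: Tier 1 (amount ≤ 212): 5 records, sum = 690 × 1.0 = 690.0
Step 2: Tier 2 (212 < amount ≤ 325): 3 records, sum = 797 × 1.1 = 876.7
Step 3: Tier 3 (amount > 325): 2 records, sum = 857 × 1.2 = 1028.4
Step 4: Final sum = 690.0 + 876.7 + 1028.4 = 2595.1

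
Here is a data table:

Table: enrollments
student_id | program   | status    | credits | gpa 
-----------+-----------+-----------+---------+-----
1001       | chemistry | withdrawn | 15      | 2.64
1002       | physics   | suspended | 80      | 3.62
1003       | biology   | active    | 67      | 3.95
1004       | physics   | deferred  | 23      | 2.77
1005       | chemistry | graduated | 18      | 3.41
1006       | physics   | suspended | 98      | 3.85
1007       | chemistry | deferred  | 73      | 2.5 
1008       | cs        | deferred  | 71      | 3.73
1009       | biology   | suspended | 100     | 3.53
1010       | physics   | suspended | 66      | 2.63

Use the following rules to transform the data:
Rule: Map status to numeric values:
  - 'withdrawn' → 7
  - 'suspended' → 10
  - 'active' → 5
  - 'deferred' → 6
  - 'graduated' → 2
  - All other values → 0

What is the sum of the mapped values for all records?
72

Step 1: Apply mapping to each record
Step 2: Count by status:
  'withdrawn': 1 records × 7 = 7
  'suspended': 4 records × 10 = 40
  'active': 1 records × 5 = 5
  'deferred': 3 records × 6 = 18
  'graduated': 1 records × 2 = 2
Step 3: Sum all mapped values = 72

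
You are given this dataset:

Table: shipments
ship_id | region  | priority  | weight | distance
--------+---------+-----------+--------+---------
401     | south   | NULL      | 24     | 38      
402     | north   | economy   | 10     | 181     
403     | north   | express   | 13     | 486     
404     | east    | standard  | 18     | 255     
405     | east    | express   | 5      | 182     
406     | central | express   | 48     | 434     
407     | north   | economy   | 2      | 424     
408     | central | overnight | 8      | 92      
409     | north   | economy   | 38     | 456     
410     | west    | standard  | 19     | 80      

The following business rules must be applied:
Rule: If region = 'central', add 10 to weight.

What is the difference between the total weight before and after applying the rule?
20

Step 1: Original sum of weight = 185
Step 2: 2 records have region = 'central'
Step 3: Each affected record changes by 10
Step 4: Total change = 2 × 10 = 20
Step 5: New sum = 185 + 20 = 205
Step 6: Difference = |205 - 185| = 20
        (Sum increased by 20)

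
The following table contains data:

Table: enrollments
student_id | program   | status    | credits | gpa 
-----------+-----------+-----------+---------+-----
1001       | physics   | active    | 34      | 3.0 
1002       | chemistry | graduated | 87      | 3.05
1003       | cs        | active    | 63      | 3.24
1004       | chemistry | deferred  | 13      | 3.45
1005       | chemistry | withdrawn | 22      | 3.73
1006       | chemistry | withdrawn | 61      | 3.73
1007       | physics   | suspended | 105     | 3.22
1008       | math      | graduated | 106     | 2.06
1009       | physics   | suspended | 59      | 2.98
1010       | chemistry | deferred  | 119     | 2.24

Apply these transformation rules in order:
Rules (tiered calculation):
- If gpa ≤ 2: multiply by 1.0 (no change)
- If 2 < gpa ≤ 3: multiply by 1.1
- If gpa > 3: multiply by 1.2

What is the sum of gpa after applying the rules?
35.81

Step 1: Tier 1 (gpa ≤ 2): 0 records, sum = 0 × 1.0 = 0.0
Step 2: Tier 2 (2 < gpa ≤ 3): 4 records, sum = 10.28 × 1.1 = 11.31
Step 3: Tier 3 (gpa > 3): 6 records, sum = 20.42 × 1.2 = 24.5
Step 4: Final sum = 0.0 + 11.31 + 24.5 = 35.81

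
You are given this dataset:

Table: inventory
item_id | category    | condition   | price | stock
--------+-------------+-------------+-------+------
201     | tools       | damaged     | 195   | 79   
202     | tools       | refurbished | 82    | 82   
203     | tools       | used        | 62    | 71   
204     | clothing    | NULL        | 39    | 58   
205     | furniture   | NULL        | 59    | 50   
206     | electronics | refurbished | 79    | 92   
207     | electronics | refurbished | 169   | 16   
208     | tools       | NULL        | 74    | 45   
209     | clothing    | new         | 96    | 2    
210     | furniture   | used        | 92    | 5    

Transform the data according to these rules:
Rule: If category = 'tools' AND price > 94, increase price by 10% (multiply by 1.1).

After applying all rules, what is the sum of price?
966.5

Step 1: Find records where category = 'tools' AND price > 94
Step 2: 1 records match, summing to 195
Step 3: After multiplier: 195 × 1.1 = 214.5
Step 4: Unaffected records sum: 752
Step 5: Final sum = 214.5 + 752 = 966.5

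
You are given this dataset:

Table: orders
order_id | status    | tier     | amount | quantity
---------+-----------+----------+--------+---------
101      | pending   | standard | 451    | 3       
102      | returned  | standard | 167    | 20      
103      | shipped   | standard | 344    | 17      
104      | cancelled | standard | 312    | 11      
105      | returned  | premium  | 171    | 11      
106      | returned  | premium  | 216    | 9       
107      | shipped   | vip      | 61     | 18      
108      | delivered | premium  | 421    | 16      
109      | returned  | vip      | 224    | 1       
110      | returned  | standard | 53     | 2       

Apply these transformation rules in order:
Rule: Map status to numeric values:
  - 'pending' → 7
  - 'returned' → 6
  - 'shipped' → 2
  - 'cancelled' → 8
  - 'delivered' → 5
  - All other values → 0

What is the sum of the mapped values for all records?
54

Step 1: Apply mapping to each record
Step 2: Count by status:
  'pending': 1 records × 7 = 7
  'returned': 5 records × 6 = 30
  'shipped': 2 records × 2 = 4
  'cancelled': 1 records × 8 = 8
  'delivered': 1 records × 5 = 5
Step 3: Sum all mapped values = 54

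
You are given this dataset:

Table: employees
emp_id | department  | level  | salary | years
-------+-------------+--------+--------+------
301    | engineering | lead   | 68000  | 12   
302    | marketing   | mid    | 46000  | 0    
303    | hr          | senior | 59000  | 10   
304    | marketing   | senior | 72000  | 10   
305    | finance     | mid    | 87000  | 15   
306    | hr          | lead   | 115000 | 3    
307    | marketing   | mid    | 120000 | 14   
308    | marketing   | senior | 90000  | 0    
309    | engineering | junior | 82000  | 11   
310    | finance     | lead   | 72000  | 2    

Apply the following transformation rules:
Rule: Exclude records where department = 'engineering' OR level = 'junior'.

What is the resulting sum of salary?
661000

Step 1: Find records where department = 'engineering' OR level = 'junior'
Step 2: 2 records match, summing to 150000
Step 3: Original sum: 811000
Step 4: Remaining sum = 811000 - 150000 = 661000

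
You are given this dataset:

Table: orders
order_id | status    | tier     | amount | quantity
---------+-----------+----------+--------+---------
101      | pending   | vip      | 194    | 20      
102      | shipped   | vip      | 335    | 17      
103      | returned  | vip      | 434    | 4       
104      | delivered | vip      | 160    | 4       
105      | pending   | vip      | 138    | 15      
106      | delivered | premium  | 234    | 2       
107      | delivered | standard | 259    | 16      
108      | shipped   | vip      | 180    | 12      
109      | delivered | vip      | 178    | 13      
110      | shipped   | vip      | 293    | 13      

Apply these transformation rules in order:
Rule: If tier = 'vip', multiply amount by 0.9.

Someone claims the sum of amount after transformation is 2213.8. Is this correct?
Yes, the result is correct.

Step 1: Calculate the correct sum after transformation
Step 2: Apply multiplier 0.9 to records where tier = 'vip'
Step 3: Correct result = 2213.8
Step 4: Claimed result = 2213.8
Step 5: 2213.8 = 2213.8 ✓
Conclusion: The claimed result is correct.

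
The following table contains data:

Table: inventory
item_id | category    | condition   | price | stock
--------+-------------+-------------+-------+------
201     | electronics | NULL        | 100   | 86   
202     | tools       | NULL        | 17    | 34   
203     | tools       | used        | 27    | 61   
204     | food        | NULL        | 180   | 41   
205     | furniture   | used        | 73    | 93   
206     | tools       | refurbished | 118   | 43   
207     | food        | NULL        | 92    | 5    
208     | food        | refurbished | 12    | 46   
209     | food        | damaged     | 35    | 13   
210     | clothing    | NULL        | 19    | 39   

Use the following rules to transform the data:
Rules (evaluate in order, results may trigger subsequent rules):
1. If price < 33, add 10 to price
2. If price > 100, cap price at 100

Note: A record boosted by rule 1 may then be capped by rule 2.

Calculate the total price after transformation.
615

Step 1: Apply rule 1 to records with price < 33
  - 4 records get bonus of 10
  - Of these, 0 records then exceed 100 and get capped
Step 2: Apply rule 2 to records with price > 100
  - 2 records (original) are capped
Step 3: Calculate final sum = 615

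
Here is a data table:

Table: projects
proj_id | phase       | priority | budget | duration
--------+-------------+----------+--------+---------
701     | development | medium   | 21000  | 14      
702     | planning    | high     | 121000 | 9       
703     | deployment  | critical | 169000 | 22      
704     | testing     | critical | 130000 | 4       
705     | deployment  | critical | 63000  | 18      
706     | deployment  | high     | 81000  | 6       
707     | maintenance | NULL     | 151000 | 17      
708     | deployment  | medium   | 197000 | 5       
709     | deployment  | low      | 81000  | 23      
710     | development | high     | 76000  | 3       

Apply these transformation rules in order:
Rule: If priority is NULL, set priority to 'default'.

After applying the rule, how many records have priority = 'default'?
1

Step 1: Count records where priority IS NULL
Step 2: Found 1 records with NULL priority
Step 3: These records will have priority set to 'default'
Step 4: Records already having priority = 'default': 0
Step 5: Answer: 1 + 0 = 1 records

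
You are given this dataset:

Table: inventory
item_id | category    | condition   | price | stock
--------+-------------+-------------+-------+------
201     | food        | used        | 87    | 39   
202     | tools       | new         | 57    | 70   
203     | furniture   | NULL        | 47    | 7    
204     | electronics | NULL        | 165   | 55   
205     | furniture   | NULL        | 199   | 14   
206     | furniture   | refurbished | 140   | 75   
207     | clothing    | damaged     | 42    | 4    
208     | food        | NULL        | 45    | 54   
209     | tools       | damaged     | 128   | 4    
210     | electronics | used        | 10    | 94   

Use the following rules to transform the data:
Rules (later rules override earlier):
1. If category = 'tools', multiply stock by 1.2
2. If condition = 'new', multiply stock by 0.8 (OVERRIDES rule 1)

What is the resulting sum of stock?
402.8

Step 1: Rule 2 takes priority for records with condition = 'new'
  - 1 records: 70 × 0.8 = 56.0
Step 2: Rule 1 applies to remaining records with category = 'tools'
  - 1 records: 4 × 1.2 = 4.8
Step 3: Other records unchanged: 342
Step 4: Final sum = 56.0 + 4.8 + 342 = 402.8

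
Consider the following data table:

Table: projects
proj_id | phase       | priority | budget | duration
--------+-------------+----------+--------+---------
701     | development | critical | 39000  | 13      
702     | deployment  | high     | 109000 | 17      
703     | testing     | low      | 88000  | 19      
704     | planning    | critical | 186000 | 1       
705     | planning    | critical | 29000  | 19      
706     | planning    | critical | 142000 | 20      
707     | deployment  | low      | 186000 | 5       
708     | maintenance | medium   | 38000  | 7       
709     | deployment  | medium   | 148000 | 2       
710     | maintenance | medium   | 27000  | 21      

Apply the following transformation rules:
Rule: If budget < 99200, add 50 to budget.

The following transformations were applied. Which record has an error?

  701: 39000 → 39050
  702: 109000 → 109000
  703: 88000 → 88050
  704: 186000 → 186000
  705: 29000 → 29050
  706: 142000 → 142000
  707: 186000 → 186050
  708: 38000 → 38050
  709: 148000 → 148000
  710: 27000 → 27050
Record 707 has an error. The correct transformed value should be 186000, not 186050.

Step 1: Check each record against the rule
Step 2: Record 707 has budget = 186000
Step 3: Since 186000 >= 99200, the bonus should not have been applied
Step 4: Correct value = 186000, but claimed value = 186050
Conclusion: Record 707 has the error.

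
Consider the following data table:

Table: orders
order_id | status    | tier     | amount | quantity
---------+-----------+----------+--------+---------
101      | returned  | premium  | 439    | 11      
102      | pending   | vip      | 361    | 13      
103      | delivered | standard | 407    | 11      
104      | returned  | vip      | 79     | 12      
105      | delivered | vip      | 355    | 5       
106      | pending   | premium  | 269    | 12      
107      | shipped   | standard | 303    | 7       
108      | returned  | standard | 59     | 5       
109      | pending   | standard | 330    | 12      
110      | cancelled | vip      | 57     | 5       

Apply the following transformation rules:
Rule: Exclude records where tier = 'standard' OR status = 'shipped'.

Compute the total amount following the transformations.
1560

Step 1: Find records where tier = 'standard' OR status = 'shipped'
Step 2: 4 records match, summing to 1099
Step 3: Original sum: 2659
Step 4: Remaining sum = 2659 - 1099 = 1560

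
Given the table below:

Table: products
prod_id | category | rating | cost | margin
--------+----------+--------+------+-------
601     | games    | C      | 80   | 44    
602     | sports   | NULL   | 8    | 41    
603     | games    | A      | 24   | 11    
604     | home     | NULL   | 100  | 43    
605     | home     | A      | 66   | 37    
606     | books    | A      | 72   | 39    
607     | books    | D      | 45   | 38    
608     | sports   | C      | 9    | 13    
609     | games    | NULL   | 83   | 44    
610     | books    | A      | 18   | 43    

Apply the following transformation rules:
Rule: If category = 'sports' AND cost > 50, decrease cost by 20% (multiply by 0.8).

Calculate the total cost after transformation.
505

Step 1: Find records where category = 'sports' AND cost > 50
Step 2: 0 records match, summing to 0
Step 3: After multiplier: 0 × 0.8 = 0.0
Step 4: Unaffected records sum: 505
Step 5: Final sum = 0.0 + 505 = 505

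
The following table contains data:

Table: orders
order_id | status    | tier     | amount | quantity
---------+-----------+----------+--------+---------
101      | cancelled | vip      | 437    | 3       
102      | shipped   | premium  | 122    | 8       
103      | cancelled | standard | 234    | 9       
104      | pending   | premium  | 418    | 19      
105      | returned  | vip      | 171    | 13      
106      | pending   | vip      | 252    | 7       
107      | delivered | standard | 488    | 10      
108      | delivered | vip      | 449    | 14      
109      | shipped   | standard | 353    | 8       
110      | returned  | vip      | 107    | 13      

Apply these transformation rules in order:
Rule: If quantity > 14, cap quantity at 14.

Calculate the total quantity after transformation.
99

Step 1: 1 records have quantity > 14
Step 2: These records originally summed to 19
Step 3: After capping: 1 × 14 = 14
Step 4: Unaffected records sum: 85
Step 5: Final sum = 14 + 85 = 99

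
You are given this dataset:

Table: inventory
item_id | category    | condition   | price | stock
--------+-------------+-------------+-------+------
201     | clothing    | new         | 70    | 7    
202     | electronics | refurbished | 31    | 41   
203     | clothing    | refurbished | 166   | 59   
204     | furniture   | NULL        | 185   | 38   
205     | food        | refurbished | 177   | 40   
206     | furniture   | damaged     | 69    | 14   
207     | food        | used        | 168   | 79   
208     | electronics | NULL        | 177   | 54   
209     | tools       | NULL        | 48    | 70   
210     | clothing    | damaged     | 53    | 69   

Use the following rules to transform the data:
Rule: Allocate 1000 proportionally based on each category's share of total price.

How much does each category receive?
clothing: 252.62, electronics: 181.82, food: 301.57, furniture: 222.03, tools: 41.96

Step 1: Calculate total price = 1144
Step 2: Calculate each category's proportion:
  clothing: 289/1144 = 25.26% → 252.62
  electronics: 208/1144 = 18.18% → 181.82
  food: 345/1144 = 30.16% → 301.57
  furniture: 254/1144 = 22.20% → 222.03
  tools: 48/1144 = 4.20% → 41.96
Step 3: Verify: sum of allocations ≈ 1000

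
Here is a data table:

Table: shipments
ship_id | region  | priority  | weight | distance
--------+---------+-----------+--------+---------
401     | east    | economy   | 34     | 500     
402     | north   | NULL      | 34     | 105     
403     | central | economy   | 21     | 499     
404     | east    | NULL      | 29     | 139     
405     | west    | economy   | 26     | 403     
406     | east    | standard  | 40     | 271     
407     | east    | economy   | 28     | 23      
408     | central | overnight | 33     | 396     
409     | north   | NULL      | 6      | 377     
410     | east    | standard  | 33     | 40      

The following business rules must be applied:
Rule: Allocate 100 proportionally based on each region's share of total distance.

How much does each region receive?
central: 32.51, east: 35.34, north: 17.51, west: 14.64

Step 1: Calculate total distance = 2753
Step 2: Calculate each region's proportion:
  central: 895/2753 = 32.51% → 32.51
  east: 973/2753 = 35.34% → 35.34
  north: 482/2753 = 17.51% → 17.51
  west: 403/2753 = 14.64% → 14.64
Step 3: Verify: sum of allocations ≈ 100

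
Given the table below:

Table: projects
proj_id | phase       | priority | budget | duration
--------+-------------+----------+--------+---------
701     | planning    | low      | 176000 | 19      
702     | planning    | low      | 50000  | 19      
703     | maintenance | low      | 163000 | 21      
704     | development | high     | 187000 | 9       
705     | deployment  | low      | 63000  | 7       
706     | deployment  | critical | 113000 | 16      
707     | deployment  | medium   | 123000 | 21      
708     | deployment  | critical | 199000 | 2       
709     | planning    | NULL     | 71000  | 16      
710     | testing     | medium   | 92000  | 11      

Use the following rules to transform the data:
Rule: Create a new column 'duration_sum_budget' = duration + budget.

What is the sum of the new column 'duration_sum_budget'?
1237141

Step 1: For each record, compute duration + budget
Example calculations:
  19 + 176000 = 176019
  19 + 50000 = 50019
  21 + 163000 = 163021
  ...
Step 2: Sum all derived values
Step 3: Total = 1237141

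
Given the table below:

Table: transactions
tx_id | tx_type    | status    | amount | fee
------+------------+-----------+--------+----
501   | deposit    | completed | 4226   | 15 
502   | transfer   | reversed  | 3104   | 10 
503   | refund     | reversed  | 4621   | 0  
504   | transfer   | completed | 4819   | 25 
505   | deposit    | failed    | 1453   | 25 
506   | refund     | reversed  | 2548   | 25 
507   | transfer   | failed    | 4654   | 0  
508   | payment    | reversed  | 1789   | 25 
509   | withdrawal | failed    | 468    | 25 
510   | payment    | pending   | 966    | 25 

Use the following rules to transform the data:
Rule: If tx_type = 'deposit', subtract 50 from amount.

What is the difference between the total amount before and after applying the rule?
100

Step 1: Original sum of amount = 28648
Step 2: 2 records have tx_type = 'deposit'
Step 3: Each affected record changes by -50
Step 4: Total change = 2 × -50 = -100
Step 5: New sum = 28648 + -100 = 28548
Step 6: Difference = |28548 - 28648| = 100
        (Sum decreased by 100)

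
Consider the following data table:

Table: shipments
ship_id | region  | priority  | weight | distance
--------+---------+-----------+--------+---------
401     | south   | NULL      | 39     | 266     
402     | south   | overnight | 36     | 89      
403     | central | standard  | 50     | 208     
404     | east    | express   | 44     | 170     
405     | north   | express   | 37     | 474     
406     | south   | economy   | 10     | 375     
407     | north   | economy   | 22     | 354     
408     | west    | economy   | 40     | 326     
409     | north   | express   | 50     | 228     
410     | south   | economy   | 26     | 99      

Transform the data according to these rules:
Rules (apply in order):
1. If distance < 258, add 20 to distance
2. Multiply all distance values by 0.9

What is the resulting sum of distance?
2420.1

Step 1: Apply Rule 1 - Add 20 to records with distance < 258
  - 5 records affected: 794 + (5 × 20) = 894
  - Unaffected records: 1795
  - Sum after Rule 1: 2689
Step 2: Apply Rule 2 - Multiply all by 0.9
  - 2689 × 0.9 = 2420.1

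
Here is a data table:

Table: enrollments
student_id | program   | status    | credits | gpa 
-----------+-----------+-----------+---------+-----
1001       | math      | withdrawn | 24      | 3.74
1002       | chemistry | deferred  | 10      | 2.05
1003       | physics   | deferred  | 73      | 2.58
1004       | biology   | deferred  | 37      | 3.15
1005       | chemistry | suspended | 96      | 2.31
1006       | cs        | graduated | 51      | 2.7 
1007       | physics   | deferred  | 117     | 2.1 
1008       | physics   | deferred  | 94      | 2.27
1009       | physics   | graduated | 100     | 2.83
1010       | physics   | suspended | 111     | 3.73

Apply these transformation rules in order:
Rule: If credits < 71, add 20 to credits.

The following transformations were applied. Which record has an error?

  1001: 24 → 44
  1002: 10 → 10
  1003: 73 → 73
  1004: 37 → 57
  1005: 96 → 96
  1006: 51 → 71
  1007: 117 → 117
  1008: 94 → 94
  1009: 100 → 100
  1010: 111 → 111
Record 1002 has an error. The correct transformed value should be 30, not 10.

Step 1: Check each record against the rule
Step 2: Record 1002 has credits = 10
Step 3: Since 10 < 71, the bonus should have been applied
Step 4: Correct value = 30, but claimed value = 10
Conclusion: Record 1002 has the error.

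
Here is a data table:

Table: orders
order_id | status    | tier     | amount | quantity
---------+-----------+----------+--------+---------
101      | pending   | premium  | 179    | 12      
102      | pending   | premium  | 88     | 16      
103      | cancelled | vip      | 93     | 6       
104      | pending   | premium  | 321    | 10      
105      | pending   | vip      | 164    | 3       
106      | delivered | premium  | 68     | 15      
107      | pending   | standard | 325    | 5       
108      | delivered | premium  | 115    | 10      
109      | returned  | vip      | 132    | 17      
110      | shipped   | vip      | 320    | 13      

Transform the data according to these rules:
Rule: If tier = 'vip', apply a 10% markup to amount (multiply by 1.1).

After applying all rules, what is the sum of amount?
1875.9

Step 1: Records with tier = 'vip' have total amount = 709
Step 2: Apply multiplier: 709 × 1.1 = 779.9
Step 3: Other records total: 1096
Step 4: Final sum = 779.9 + 1096 = 1875.9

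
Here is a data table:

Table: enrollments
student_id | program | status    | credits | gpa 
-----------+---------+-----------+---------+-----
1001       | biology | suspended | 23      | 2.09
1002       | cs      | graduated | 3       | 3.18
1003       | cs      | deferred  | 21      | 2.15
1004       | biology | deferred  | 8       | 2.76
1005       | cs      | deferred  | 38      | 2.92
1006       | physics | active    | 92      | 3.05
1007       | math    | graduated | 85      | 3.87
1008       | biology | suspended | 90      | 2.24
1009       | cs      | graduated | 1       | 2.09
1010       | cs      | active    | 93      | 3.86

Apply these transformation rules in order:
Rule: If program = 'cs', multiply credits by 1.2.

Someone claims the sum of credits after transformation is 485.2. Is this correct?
Yes, the result is correct.

Step 1: Calculate the correct sum after transformation
Step 2: Apply multiplier 1.2 to records where program = 'cs'
Step 3: Correct result = 485.2
Step 4: Claimed result = 485.2
Step 5: 485.2 = 485.2 ✓
Conclusion: The claimed result is correct.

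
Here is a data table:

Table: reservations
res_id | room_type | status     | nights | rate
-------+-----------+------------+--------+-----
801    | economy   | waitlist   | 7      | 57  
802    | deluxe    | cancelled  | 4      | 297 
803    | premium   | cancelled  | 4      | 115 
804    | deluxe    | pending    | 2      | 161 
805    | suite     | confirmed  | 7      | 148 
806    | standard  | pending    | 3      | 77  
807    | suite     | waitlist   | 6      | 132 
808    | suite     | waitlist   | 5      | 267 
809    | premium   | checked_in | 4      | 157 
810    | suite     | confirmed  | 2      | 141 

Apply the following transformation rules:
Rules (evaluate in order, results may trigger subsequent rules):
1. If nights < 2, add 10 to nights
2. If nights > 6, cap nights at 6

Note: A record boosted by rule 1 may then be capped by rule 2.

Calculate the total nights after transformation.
42

Step 1: Apply rule 1 to records with nights < 2
  - 0 records get bonus of 10
  - Of these, 0 records then exceed 6 and get capped
Step 2: Apply rule 2 to records with nights > 6
  - 2 records (original) are capped
Step 3: Calculate final sum = 42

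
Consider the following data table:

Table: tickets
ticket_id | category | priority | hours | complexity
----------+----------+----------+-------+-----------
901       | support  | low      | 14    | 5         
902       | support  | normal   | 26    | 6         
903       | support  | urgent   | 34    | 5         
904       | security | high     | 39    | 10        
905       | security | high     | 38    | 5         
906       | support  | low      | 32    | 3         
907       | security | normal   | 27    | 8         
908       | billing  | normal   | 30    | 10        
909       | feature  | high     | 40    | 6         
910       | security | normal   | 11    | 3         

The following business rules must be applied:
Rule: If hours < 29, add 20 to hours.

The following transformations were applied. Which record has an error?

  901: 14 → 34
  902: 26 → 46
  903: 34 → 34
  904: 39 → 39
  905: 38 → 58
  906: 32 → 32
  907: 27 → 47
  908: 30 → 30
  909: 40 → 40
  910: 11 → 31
Record 905 has an error. The correct transformed value should be 38, not 58.

Step 1: Check each record against the rule
Step 2: Record 905 has hours = 38
Step 3: Since 38 >= 29, the bonus should not have been applied
Step 4: Correct value = 38, but claimed value = 58
Conclusion: Record 905 has the error.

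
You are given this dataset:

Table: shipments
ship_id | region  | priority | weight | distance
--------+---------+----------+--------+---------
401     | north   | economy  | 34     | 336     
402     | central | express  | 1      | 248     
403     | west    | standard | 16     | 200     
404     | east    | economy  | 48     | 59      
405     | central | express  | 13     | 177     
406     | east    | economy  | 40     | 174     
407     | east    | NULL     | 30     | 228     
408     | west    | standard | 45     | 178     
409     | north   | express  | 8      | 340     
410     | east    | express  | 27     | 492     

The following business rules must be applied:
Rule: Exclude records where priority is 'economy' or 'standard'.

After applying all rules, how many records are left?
5

Step 1: Count records to exclude
  - 3 (economy) + 2 (standard) = 5 records
Step 2: Total records: 10
Step 3: Remaining = 10 - 5 = 5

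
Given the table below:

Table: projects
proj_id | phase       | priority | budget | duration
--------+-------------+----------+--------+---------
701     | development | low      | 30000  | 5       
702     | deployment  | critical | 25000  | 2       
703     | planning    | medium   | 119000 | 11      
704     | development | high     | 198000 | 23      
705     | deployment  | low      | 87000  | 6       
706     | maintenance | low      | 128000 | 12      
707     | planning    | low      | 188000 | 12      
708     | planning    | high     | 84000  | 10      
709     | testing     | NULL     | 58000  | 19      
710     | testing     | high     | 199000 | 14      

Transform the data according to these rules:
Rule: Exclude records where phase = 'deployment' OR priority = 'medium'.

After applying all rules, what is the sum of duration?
95

Step 1: Find records where phase = 'deployment' OR priority = 'medium'
Step 2: 3 records match, summing to 19
Step 3: Original sum: 114
Step 4: Remaining sum = 114 - 19 = 95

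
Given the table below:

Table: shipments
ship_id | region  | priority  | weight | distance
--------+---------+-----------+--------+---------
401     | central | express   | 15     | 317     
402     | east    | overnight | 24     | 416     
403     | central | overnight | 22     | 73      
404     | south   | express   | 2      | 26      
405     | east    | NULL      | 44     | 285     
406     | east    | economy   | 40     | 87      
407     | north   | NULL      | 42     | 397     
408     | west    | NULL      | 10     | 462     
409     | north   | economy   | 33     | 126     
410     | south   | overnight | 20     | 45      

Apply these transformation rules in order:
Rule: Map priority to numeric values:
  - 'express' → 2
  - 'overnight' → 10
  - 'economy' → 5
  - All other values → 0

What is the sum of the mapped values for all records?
44

Step 1: Apply mapping to each record
Step 2: Count by status:
  'express': 2 records × 2 = 4
  'overnight': 3 records × 10 = 30
  'economy': 2 records × 5 = 10
Step 3: Sum all mapped values = 44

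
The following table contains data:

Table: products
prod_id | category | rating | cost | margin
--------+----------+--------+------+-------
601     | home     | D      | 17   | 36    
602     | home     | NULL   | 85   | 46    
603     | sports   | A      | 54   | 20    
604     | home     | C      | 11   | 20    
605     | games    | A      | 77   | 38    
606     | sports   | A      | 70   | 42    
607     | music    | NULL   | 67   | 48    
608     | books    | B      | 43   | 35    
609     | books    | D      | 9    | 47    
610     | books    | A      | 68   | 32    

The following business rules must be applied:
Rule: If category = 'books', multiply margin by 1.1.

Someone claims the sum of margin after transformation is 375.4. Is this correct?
Yes, the result is correct.

Step 1: Calculate the correct sum after transformation
Step 2: Apply multiplier 1.1 to records where category = 'books'
Step 3: Correct result = 375.4
Step 4: Claimed result = 375.4
Step 5: 375.4 = 375.4 ✓
Conclusion: The claimed result is correct.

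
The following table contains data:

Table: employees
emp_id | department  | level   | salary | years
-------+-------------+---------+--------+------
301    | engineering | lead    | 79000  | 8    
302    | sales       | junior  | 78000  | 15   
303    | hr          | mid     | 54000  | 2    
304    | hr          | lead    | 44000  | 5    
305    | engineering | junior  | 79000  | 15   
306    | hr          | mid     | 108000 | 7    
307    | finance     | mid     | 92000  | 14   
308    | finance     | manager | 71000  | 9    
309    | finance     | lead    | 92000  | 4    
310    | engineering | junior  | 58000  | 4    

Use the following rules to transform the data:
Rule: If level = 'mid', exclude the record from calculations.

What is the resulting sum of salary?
501000

Step 1: Identify records where level = 'mid'
Step 2: The excluded records sum to 254000
Step 3: Original total salary = 755000
Step 4: Remaining total = 755000 - 254000 = 501000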